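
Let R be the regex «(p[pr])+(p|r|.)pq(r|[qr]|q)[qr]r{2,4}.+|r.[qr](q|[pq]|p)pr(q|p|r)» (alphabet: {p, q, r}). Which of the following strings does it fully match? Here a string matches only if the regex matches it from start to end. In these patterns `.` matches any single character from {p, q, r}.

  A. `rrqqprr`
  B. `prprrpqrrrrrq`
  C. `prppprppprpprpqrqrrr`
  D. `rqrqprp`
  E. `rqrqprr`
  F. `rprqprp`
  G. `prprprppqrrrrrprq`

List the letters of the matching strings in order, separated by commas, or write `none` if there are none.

A → match
B → match
C → match
D → match
E → match
F → match
G → match

A, B, C, D, E, F, G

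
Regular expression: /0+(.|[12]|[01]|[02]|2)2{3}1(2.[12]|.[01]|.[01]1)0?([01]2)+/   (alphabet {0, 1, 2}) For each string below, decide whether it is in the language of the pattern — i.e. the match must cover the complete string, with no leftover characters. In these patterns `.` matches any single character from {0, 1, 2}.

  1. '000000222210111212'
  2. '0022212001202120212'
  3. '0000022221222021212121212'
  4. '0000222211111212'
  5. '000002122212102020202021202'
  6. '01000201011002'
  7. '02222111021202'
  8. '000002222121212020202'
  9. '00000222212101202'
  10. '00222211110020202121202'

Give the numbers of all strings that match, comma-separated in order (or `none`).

1 → match
2 → match
3 → match
4 → match
5 → no match
6 → no match
7 → match
8 → match
9 → match
10 → match

1, 2, 3, 4, 7, 8, 9, 10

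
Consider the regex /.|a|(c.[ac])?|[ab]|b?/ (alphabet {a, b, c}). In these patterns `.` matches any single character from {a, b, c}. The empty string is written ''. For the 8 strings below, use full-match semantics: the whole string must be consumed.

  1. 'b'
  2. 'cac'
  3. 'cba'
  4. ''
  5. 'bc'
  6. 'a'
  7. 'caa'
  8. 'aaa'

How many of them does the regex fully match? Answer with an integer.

1 → match
2 → match
3 → match
4 → match
5 → no match
6 → match
7 → match
8 → no match
Total matched: 6

6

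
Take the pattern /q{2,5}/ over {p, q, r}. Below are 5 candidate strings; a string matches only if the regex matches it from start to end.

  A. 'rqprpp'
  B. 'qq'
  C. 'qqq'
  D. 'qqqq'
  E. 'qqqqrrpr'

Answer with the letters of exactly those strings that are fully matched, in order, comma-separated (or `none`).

A → no match — must start with 'q'
B → match
C → match
D → match
E → no match — must end with 'q'

B, C, D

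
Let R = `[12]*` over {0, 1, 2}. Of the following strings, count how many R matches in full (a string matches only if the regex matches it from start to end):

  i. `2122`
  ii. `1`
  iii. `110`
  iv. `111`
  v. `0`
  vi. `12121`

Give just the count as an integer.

4

i → match
ii → match
iii → no match
iv → match
v → no match
vi → match
Total matched: 4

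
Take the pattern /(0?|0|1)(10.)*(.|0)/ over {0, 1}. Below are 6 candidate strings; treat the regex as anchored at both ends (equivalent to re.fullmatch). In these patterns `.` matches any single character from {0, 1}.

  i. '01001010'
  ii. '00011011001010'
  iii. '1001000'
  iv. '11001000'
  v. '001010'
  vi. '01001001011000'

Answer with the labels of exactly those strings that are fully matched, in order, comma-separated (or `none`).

i → match
ii → no match
iii → match
iv → match
v → no match
vi → match

i, iii, iv, vi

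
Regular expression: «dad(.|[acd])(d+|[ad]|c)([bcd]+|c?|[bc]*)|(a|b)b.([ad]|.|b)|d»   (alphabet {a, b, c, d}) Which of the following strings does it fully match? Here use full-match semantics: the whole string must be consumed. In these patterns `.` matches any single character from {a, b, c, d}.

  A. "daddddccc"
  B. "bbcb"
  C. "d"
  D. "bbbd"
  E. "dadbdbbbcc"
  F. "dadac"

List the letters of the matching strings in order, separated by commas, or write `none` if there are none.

A, B, C, D, E, F

A → match
B → match
C → match
D → match
E → match
F → match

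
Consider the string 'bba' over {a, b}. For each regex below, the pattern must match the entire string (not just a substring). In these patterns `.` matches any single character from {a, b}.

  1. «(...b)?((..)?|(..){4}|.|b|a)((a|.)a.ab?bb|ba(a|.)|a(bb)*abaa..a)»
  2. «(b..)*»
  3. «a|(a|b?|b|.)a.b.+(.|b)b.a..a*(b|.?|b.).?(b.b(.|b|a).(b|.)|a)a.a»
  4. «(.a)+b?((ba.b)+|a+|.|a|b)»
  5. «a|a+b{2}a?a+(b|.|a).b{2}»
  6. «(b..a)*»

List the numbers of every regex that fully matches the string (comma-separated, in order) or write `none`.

1 → no match
2 → match
3 → no match
4 → no match
5 → no match — must start with 'a'
6 → no match

2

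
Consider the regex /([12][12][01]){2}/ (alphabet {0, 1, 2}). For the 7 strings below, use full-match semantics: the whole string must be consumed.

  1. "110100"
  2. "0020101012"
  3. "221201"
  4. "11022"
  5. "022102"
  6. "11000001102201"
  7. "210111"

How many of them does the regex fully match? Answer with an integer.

1

1 → no match
2 → no match
3 → no match
4 → no match
5 → no match
6 → no match
7 → match
Total matched: 1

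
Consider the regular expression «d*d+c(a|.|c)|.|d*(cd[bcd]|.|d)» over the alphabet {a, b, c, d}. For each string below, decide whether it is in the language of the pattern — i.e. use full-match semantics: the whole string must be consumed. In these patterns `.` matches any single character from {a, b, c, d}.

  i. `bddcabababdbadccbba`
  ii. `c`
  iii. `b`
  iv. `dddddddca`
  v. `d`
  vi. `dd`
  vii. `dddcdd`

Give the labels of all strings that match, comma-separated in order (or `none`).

i → no match
ii → match
iii → match
iv → match
v → match
vi → match
vii → match

ii, iii, iv, v, vi, vii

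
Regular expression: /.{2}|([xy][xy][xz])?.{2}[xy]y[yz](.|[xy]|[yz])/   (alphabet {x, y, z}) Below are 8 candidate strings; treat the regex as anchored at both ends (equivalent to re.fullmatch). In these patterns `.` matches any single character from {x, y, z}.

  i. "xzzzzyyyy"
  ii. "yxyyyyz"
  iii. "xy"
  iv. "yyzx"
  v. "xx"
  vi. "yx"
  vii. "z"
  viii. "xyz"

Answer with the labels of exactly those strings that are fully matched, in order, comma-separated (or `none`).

i → no match
ii → no match
iii → match
iv → no match
v → match
vi → match
vii → no match
viii → no match

iii, v, vi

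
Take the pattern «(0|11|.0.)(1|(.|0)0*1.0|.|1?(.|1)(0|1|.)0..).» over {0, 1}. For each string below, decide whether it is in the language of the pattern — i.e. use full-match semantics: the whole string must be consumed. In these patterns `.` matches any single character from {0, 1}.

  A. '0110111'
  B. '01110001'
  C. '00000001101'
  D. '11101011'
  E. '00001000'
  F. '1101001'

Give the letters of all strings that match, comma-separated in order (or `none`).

A → match
B → match
C → match
D → no match
E → match
F → match

A, B, C, E, F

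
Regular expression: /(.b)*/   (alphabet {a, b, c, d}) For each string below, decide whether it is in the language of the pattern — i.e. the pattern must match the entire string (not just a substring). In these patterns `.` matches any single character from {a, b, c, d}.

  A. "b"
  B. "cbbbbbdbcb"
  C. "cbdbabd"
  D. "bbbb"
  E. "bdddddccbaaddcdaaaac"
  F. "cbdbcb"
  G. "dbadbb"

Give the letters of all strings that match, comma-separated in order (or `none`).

A. "b" → no match
B. "cbbbbbdbcb" → match
C. "cbdbabd" → no match
D. "bbbb" → match
E → no match
F. "cbdbcb" → match
G. "dbadbb" → no match

B, D, F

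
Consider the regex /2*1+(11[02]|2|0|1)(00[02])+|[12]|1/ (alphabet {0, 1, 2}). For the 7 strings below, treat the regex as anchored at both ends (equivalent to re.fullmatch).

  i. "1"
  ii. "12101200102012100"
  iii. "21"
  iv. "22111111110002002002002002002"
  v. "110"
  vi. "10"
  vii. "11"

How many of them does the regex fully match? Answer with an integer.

2

i → match
ii → no match
iii → no match
iv → match
v → no match
vi → no match
vii → no match
Total matched: 2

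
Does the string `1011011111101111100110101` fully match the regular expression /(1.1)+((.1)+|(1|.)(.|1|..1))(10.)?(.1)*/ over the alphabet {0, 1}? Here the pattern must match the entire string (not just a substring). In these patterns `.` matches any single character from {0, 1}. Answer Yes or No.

No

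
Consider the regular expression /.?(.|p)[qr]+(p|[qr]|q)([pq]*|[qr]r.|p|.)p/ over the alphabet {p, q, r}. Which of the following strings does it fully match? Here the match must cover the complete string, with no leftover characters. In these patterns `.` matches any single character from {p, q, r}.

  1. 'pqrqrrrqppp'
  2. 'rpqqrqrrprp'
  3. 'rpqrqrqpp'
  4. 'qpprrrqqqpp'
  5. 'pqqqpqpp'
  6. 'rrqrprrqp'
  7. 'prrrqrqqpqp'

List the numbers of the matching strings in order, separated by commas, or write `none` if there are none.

1. 'pqrqrrrqppp' → match
2. 'rpqqrqrrprp' → match
3. 'rpqrqrqpp' → match
4. 'qpprrrqqqpp' → no match
5. 'pqqqpqpp' → match
6. 'rrqrprrqp' → match
7. 'prrrqrqqpqp' → match

1, 2, 3, 5, 6, 7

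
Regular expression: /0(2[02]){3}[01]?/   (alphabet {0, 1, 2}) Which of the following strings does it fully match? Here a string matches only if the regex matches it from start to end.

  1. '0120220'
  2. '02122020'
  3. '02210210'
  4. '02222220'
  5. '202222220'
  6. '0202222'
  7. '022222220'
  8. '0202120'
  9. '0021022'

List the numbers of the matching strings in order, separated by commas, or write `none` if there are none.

1 → no match — must start with '02'
2 → no match
3 → no match
4 → match
5 → no match — must start with '02'
6 → match
7 → no match
8 → no match
9 → no match — must start with '02'

4, 6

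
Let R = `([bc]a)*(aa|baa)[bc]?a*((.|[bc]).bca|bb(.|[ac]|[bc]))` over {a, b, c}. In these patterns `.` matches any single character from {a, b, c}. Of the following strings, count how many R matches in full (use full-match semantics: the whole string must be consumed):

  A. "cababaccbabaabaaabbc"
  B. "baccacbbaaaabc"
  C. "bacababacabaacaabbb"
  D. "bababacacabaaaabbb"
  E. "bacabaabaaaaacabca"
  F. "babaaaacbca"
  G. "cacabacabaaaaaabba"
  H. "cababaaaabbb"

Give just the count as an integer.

6

A → no match
B → no match
C → match
D → match
E → match
F → match
G → match
H → match
Total matched: 6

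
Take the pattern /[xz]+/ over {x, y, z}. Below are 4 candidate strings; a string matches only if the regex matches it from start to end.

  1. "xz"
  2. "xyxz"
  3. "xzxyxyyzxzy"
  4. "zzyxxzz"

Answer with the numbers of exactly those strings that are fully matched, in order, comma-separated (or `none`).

1. "xz" → match
2. "xyxz" → no match
3. "xzxyxyyzxzy" → no match
4. "zzyxxzz" → no match

1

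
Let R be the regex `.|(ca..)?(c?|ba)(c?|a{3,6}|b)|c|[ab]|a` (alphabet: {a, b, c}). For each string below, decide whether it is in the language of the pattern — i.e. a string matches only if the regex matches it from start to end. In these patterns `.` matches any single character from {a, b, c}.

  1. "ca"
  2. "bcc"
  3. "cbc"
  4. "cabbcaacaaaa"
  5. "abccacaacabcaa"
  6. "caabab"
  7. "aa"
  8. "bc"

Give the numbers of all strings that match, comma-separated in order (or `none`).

1 → no match
2 → no match
3 → no match
4 → no match
5 → no match
6 → no match
7 → no match
8 → no match

none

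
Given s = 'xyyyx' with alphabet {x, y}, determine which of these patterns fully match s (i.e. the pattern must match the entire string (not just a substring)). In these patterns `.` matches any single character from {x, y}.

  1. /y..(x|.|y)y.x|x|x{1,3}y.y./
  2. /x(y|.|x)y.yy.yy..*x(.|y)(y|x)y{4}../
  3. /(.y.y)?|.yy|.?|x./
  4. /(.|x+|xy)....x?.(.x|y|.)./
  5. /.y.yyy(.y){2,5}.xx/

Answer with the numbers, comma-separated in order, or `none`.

1 → match
2 → no match
3 → no match
4 → no match
5 → no match — must end with 'xx'

1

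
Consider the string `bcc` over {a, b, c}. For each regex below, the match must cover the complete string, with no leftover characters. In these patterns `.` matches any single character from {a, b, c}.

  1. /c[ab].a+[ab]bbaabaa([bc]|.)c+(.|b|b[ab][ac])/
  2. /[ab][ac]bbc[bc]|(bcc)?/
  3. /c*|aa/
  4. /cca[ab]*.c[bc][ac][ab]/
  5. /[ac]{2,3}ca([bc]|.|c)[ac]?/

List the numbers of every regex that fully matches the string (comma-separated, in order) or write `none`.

2

1 → no match — must start with `c`
2 → match
3 → no match
4 → no match — must start with `cca`
5 → no match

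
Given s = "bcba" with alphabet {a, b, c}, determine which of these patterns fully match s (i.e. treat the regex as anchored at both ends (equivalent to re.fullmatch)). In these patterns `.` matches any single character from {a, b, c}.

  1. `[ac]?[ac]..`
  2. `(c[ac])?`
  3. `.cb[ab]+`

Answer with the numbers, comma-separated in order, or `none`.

1 → no match
2 → no match
3 → match

3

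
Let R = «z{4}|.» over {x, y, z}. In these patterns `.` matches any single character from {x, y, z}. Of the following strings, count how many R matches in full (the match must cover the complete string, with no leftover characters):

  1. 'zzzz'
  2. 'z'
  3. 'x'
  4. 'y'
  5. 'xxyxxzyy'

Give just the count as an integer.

1. 'zzzz' → match
2. 'z' → match
3. 'x' → match
4. 'y' → match
5. 'xxyxxzyy' → no match
Total matched: 4

4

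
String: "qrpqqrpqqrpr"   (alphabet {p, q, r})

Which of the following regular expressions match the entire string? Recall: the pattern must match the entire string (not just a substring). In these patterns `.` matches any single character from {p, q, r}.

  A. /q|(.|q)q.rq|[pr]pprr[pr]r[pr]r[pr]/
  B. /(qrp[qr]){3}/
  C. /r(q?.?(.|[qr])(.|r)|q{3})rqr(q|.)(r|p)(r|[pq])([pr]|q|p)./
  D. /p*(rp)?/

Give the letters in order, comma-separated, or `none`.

A → no match
B → match
C → no match — must start with "r"
D → no match

B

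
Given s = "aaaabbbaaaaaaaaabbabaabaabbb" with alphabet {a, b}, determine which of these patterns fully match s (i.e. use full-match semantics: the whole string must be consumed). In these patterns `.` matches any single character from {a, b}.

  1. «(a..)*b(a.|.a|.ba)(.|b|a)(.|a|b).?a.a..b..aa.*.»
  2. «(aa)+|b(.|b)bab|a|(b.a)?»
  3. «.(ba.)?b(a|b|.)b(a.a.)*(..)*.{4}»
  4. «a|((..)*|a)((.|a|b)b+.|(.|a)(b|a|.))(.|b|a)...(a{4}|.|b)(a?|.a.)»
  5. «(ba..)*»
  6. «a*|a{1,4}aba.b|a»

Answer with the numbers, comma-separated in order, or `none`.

1

1 → match
2 → no match
3 → no match
4 → no match
5 → no match
6 → no match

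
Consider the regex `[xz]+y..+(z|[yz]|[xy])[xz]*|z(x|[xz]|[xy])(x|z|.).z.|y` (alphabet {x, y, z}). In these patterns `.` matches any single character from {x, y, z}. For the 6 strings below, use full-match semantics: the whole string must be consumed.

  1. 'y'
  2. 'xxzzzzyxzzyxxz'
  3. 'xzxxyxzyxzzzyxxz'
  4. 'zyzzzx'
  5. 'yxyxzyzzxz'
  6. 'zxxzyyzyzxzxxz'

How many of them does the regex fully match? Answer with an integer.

1 → match
2 → match
3 → match
4 → match
5 → no match
6 → match
Total matched: 5

5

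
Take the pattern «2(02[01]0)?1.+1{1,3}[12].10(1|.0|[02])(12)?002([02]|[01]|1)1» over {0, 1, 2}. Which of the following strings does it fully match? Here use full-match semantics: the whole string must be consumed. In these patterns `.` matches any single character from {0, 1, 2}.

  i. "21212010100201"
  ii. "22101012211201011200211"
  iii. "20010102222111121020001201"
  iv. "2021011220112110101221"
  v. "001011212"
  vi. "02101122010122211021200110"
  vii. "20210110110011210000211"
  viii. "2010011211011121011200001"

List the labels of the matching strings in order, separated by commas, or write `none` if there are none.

i, vii

i → match
ii → no match
iii → no match
iv → no match
v → no match — must start with "2"
vi → no match — must start with "2"
vii → match
viii → no match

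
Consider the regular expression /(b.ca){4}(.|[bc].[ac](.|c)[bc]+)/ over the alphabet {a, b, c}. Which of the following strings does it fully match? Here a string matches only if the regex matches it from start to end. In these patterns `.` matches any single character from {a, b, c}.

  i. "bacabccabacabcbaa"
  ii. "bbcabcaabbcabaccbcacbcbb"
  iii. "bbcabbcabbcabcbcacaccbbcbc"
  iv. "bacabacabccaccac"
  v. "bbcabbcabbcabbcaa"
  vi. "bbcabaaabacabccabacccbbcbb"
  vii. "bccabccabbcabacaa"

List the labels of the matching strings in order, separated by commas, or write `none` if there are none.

v, vii

i → no match
ii → no match
iii → no match
iv → no match
v → match
vi → no match
vii → match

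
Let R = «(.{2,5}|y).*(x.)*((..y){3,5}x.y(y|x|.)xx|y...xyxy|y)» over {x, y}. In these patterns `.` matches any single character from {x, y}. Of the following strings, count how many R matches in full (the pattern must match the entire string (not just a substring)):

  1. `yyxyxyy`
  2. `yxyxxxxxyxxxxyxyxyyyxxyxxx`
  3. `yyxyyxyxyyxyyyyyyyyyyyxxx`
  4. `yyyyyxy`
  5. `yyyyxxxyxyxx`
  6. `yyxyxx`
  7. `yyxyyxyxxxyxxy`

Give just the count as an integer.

3

1 → match
2 → no match
3 → no match
4 → match
5 → no match
6 → no match
7 → match
Total matched: 3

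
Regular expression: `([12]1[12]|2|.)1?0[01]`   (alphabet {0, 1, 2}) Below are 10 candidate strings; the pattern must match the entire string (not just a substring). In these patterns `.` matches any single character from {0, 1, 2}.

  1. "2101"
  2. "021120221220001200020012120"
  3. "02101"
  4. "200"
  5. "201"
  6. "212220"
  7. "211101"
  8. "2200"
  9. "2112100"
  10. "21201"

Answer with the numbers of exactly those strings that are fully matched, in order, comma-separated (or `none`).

1, 4, 5, 7, 10

1 → match
2 → no match
3 → no match
4 → match
5 → match
6 → no match
7 → match
8 → no match
9 → no match
10 → match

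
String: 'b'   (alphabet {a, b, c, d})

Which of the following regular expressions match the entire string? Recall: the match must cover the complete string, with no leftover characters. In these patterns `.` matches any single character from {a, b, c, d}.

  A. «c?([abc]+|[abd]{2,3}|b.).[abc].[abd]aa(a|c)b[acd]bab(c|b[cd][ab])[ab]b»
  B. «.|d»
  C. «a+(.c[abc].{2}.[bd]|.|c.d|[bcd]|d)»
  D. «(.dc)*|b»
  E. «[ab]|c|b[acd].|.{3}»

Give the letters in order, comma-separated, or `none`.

B, D, E

A → no match
B → match
C → no match — must start with 'a'
D → match
E → match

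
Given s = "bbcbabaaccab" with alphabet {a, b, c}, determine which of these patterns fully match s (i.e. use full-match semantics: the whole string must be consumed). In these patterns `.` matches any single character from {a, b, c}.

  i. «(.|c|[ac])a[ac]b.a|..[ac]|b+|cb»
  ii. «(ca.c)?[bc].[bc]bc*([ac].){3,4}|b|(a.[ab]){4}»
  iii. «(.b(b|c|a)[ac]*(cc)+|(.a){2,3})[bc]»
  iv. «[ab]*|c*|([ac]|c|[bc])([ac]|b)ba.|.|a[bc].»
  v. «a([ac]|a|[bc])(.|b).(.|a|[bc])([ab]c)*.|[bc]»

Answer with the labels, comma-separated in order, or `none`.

i → no match
ii → match
iii → no match
iv → no match
v → no match

ii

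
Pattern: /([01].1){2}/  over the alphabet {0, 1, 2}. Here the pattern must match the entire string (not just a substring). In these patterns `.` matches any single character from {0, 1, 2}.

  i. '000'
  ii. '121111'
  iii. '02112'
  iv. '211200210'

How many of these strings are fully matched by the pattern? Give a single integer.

1

i. '000' → no match — must end with '1'
ii. '121111' → match
iii. '02112' → no match — must end with '1'
iv. '211200210' → no match — must end with '1'
Total matched: 1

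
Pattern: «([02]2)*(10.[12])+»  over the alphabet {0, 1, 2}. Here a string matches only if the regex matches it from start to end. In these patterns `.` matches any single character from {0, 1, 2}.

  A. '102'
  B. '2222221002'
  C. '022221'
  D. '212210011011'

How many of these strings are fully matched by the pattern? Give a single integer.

A. '102' → no match
B. '2222221002' → match
C. '022221' → no match
D. '212210011011' → no match
Total matched: 1

1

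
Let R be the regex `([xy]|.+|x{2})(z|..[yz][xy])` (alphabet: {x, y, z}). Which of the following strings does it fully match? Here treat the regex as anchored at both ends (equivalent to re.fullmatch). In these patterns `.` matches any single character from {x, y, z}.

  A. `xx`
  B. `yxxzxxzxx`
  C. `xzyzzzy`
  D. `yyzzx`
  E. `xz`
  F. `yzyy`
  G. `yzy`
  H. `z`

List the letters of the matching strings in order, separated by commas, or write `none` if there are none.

C, D, E

A → no match
B → no match
C → match
D → match
E → match
F → no match
G → no match
H → no match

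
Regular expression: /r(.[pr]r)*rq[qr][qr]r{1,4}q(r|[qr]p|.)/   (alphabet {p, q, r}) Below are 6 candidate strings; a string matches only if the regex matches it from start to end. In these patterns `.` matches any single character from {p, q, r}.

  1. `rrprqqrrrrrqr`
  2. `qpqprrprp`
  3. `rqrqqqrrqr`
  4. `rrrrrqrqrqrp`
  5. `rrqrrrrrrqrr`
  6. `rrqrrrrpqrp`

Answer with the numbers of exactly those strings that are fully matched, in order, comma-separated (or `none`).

4

1 → no match
2 → no match — must start with `r`
3 → no match
4 → match
5 → no match
6 → no match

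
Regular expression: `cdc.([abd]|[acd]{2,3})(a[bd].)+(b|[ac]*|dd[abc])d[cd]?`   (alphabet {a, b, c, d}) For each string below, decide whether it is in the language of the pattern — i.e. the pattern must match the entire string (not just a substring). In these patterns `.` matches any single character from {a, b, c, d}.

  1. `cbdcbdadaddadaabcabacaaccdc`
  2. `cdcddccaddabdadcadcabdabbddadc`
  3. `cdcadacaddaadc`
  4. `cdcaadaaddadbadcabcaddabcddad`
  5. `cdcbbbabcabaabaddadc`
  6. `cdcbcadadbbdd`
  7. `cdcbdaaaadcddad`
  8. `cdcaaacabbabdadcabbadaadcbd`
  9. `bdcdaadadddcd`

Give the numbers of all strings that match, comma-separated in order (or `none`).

2, 3, 4, 6, 8

1 → no match — must start with `cdc`
2 → match
3 → match
4 → match
5 → no match
6 → match
7 → no match
8 → match
9 → no match — must start with `cdc`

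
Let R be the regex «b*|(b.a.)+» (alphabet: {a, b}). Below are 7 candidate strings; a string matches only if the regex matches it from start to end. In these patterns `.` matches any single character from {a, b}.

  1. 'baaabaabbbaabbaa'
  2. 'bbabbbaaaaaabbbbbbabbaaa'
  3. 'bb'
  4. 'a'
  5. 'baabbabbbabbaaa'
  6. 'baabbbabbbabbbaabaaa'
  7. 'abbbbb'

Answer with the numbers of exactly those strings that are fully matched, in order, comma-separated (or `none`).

1, 3, 6

1 → match
2 → no match
3 → match
4 → no match
5 → no match
6 → match
7 → no match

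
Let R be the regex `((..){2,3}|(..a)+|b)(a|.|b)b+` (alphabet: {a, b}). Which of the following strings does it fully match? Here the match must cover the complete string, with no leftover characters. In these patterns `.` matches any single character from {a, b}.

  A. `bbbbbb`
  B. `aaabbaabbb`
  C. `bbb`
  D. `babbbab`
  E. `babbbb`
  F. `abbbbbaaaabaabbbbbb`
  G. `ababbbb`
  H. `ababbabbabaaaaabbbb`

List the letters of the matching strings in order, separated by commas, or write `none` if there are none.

A → match
B → match
C → match
D → no match
E → match
F → no match
G → match
H → match

A, B, C, E, G, H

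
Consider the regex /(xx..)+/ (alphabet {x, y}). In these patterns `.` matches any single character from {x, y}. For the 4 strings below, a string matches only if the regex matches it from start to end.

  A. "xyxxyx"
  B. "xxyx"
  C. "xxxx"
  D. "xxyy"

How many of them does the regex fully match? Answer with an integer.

A. "xyxxyx" → no match — must start with "xx"
B. "xxyx" → match
C. "xxxx" → match
D. "xxyy" → match
Total matched: 3

3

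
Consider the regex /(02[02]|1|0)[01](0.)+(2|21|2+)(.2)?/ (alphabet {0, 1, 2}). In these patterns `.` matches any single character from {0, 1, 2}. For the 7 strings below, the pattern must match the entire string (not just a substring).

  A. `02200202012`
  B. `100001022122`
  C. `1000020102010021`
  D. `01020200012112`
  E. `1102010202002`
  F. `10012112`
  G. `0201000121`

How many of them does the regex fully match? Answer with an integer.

7

A → match
B → match
C → match
D → match
E → match
F → match
G → match
Total matched: 7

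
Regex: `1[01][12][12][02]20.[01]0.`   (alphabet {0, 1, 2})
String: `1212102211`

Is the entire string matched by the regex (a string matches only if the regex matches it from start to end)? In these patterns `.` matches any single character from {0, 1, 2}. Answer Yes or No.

No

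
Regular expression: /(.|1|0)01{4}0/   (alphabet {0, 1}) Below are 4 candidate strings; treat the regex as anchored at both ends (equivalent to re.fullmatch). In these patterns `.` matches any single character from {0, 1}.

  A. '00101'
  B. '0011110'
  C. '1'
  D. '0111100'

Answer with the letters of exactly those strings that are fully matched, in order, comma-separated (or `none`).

B

A → no match — must end with '10'
B → match
C → no match — must end with '10'
D → no match — must end with '10'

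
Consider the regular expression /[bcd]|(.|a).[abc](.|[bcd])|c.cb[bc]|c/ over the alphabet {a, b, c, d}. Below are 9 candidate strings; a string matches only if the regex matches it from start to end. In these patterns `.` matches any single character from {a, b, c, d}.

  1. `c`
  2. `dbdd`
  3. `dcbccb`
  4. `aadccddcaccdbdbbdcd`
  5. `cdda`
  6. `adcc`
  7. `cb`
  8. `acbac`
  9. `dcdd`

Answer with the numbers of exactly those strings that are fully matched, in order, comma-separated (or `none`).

1, 6

1 → match
2 → no match
3 → no match
4 → no match
5 → no match
6 → match
7 → no match
8 → no match
9 → no match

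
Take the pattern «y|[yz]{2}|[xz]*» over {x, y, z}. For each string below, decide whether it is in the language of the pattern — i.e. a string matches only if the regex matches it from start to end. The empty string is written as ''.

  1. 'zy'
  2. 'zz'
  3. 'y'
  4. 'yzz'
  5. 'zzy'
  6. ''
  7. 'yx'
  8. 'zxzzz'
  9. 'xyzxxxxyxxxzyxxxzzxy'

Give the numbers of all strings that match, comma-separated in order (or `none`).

1 → match
2 → match
3 → match
4 → no match
5 → no match
6 → match
7 → no match
8 → match
9 → no match

1, 2, 3, 6, 8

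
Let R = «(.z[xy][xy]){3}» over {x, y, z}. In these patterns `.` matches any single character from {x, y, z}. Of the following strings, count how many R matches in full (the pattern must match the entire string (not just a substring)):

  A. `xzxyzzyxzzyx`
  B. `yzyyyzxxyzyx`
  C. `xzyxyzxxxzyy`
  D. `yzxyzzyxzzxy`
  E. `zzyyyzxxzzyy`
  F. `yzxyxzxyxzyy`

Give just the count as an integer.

A → match
B → match
C → match
D → match
E → match
F → match
Total matched: 6

6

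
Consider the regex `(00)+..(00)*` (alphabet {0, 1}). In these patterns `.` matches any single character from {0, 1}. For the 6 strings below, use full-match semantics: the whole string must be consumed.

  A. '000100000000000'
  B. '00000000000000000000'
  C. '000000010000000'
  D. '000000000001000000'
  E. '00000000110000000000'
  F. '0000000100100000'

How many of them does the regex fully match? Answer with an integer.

A → no match
B → match
C → no match
D → match
E → match
F → no match
Total matched: 3

3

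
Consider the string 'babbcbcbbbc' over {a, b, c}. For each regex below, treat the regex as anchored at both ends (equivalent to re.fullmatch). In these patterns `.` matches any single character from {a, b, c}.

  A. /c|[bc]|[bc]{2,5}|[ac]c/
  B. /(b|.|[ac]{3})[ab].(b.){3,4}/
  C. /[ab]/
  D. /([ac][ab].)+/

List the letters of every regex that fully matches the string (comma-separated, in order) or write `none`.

A → no match
B → match
C → no match
D → no match

B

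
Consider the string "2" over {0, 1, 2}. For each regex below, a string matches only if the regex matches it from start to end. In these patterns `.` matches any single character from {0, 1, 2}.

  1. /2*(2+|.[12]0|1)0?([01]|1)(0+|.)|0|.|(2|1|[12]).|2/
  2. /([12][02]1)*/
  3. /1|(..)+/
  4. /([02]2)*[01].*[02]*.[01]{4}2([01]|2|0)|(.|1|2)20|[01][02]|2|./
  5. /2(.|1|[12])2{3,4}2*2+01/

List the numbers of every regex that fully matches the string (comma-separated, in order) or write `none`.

1, 4

1 → match
2 → no match
3 → no match
4 → match
5 → no match — must end with "201"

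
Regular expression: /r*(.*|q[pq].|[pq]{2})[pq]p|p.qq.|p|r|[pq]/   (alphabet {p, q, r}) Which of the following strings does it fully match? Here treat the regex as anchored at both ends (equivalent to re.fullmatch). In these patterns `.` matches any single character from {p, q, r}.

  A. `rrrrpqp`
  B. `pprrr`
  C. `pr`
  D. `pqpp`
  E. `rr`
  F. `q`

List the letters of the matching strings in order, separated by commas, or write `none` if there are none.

A → match
B → no match
C → no match
D → match
E → no match
F → match

A, D, F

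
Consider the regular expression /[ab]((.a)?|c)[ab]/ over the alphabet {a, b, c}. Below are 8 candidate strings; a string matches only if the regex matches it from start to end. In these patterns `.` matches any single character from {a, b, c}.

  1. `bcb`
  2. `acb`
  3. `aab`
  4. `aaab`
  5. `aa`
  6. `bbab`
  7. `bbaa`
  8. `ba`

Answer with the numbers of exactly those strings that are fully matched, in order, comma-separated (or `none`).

1. `bcb` → match
2. `acb` → match
3. `aab` → no match
4. `aaab` → match
5. `aa` → match
6. `bbab` → match
7. `bbaa` → match
8. `ba` → match

1, 2, 4, 5, 6, 7, 8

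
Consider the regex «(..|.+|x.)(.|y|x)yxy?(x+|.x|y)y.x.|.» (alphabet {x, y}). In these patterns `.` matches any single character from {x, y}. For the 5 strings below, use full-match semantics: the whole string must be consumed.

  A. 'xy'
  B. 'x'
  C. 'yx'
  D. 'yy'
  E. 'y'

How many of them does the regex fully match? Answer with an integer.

2

A → no match
B → match
C → no match
D → no match
E → match
Total matched: 2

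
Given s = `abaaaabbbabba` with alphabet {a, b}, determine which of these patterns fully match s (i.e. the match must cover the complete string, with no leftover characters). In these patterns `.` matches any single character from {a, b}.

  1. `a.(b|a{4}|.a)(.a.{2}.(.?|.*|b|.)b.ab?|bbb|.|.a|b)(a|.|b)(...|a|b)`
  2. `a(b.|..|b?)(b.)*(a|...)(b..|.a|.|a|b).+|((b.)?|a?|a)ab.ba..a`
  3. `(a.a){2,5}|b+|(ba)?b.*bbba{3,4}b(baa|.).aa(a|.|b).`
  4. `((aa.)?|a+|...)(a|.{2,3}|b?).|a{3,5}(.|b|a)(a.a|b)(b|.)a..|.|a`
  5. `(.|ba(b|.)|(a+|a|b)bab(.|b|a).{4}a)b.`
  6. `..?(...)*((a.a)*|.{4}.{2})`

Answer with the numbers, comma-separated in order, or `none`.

1, 2, 6

1 → match
2 → match
3 → no match
4 → no match
5 → no match
6 → match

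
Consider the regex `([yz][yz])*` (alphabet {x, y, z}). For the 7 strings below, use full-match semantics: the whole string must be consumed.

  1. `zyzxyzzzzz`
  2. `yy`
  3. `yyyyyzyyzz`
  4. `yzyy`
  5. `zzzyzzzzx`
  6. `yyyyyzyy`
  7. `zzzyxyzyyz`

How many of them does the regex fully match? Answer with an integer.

4

1 → no match
2 → match
3 → match
4 → match
5 → no match
6 → match
7 → no match
Total matched: 4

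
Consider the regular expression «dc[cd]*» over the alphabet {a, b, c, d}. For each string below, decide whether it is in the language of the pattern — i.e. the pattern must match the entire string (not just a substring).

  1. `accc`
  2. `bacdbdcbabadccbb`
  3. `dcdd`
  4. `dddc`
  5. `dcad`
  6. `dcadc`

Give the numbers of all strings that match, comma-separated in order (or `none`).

1 → no match — must start with `dc`
2 → no match — must start with `dc`
3 → match
4 → no match — must start with `dc`
5 → no match
6 → no match

3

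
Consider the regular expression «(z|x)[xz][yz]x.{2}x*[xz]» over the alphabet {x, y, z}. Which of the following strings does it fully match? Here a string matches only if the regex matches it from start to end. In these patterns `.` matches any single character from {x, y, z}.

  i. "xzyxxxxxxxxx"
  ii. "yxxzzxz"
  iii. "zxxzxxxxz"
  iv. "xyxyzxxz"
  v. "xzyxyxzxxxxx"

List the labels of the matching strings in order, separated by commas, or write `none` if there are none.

i. "xzyxxxxxxxxx" → match
ii. "yxxzzxz" → no match
iii. "zxxzxxxxz" → no match
iv. "xyxyzxxz" → no match
v. "xzyxyxzxxxxx" → no match

i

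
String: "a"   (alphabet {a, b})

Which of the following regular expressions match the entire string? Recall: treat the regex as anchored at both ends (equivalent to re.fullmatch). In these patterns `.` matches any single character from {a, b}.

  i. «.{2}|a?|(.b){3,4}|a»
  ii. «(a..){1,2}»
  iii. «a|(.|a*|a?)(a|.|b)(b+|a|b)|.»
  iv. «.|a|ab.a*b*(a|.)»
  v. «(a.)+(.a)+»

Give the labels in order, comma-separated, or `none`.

i → match
ii → no match
iii → match
iv → match
v → no match

i, iii, iv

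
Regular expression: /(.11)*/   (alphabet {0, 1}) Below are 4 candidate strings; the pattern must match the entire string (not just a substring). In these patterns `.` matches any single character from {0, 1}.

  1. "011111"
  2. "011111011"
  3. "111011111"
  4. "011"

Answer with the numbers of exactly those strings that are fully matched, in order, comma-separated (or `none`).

1, 2, 3, 4

1 → match
2 → match
3 → match
4 → match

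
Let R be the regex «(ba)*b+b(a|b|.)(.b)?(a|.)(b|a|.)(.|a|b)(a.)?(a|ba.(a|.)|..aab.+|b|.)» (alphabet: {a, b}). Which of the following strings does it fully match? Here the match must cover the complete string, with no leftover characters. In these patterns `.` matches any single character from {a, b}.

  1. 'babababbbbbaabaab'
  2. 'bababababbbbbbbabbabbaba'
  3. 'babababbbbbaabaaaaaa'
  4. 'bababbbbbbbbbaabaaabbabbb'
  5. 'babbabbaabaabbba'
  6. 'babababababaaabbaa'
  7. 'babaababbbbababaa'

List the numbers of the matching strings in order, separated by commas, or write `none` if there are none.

1, 2, 3, 4, 5

1 → match
2 → match
3 → match
4 → match
5 → match
6 → no match
7 → no match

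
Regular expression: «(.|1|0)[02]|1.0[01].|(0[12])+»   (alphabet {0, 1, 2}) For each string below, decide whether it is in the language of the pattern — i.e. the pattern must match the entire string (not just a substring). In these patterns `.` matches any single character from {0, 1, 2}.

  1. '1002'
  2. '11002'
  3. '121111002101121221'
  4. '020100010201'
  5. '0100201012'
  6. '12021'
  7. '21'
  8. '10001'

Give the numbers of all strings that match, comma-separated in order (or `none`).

2, 8

1 → no match
2 → match
3 → no match
4 → no match
5 → no match
6 → no match
7 → no match
8 → match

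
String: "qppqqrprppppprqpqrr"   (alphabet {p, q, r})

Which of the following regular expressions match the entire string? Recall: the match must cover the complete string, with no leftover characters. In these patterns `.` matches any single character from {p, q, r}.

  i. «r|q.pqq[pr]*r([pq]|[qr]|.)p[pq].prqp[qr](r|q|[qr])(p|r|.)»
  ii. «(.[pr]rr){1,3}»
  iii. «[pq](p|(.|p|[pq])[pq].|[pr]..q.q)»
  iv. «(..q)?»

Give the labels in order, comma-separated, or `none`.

i

i → match
ii → no match
iii → no match
iv → no match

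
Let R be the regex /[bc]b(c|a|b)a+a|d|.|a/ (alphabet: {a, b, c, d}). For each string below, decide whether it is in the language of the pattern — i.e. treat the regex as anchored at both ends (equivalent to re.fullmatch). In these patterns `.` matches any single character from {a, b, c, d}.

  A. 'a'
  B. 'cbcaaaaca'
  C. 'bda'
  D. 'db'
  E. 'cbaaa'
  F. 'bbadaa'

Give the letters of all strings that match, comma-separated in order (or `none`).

A → match
B → no match
C → no match
D → no match
E → match
F → no match

A, E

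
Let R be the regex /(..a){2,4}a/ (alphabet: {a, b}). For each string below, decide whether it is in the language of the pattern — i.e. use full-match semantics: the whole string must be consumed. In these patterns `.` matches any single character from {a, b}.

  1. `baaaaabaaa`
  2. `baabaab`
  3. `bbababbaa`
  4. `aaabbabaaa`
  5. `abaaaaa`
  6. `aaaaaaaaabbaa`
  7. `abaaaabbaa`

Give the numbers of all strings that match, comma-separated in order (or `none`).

1, 4, 5, 6, 7

1 → match
2 → no match — must end with `aa`
3 → no match
4 → match
5 → match
6 → match
7 → match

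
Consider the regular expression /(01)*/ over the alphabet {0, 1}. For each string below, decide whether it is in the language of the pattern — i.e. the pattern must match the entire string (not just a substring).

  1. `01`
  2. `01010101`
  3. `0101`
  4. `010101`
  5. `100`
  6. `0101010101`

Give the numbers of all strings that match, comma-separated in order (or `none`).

1. `01` → match
2. `01010101` → match
3. `0101` → match
4. `010101` → match
5. `100` → no match
6. `0101010101` → match

1, 2, 3, 4, 6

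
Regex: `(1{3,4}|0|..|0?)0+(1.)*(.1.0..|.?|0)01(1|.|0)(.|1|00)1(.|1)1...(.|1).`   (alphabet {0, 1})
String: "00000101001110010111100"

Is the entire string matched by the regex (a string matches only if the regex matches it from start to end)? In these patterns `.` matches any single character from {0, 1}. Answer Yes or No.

No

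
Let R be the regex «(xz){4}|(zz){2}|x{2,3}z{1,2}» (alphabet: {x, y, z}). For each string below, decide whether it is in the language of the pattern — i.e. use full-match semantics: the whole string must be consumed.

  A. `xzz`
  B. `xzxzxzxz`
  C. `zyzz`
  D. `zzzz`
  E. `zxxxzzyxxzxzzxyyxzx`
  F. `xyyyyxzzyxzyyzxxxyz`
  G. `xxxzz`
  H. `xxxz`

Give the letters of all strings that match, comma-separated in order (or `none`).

A → no match
B → match
C → no match
D → match
E → no match
F → no match
G → match
H → match

B, D, G, H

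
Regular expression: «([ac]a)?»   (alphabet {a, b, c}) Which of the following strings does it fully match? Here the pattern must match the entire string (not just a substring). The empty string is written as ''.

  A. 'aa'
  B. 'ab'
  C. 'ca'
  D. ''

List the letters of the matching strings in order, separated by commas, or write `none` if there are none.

A, C, D

A → match
B → no match
C → match
D → match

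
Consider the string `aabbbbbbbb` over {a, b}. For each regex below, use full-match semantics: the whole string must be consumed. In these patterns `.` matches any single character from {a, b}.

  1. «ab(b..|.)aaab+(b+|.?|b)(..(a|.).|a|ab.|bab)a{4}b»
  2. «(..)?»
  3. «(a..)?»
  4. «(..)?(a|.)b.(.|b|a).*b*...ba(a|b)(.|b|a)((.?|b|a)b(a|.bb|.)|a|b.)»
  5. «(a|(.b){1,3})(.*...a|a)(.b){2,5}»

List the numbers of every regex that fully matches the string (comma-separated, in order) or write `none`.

1 → no match — must start with `ab`
2 → no match
3 → no match
4 → no match
5 → match

5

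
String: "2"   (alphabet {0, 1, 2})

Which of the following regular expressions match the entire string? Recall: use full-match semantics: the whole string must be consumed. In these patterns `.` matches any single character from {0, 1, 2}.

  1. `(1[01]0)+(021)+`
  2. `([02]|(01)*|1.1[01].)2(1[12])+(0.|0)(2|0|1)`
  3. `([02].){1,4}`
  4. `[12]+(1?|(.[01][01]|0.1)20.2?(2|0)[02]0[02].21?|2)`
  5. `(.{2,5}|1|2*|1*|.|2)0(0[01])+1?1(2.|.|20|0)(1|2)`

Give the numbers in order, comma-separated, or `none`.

4

1 → no match — must start with "1"
2 → no match
3 → no match
4 → match
5 → no match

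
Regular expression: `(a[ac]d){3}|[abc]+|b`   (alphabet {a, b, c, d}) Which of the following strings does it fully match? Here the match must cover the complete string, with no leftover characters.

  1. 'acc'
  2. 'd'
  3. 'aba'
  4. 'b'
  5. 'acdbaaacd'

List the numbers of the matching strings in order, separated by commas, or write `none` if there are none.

1, 3, 4

1 → match
2 → no match
3 → match
4 → match
5 → no match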